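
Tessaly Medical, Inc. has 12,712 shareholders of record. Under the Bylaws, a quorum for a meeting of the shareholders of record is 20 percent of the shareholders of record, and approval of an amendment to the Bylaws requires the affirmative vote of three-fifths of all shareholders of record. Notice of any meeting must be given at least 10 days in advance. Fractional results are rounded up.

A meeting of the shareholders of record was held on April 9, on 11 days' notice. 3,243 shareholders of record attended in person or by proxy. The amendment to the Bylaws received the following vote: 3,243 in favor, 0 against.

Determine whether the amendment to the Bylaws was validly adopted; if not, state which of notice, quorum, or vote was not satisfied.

Invalid — vote requirement not satisfied.

Notice: 11 days given; 10 required. Satisfied.
Quorum: 20% of 12,712 = 2,542.40, rounded up to 2,543; 3,243 present. Satisfied.
Vote: requires three-fifths of all shareholders of record (12,712); 3/5 of 12712 = 7627.20, rounded up to 7628, so 7,628 needed; 3,243 in favor. Not satisfied.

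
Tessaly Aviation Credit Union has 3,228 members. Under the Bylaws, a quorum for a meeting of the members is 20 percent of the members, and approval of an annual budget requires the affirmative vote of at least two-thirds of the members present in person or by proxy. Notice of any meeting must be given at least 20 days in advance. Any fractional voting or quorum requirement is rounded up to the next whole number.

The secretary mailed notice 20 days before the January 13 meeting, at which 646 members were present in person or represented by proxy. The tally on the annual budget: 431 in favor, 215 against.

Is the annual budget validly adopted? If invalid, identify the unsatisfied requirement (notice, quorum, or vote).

Valid — all requirements satisfied.

Notice: 20 days given; 20 required. Satisfied.
Quorum: 20% of 3,228 = 645.60, rounded up to 646; 646 present. Satisfied.
Vote: requires two-thirds of those present (646); 2/3 of 646 = 430.67, rounded up to 431, so 431 needed; 431 in favor. Satisfied.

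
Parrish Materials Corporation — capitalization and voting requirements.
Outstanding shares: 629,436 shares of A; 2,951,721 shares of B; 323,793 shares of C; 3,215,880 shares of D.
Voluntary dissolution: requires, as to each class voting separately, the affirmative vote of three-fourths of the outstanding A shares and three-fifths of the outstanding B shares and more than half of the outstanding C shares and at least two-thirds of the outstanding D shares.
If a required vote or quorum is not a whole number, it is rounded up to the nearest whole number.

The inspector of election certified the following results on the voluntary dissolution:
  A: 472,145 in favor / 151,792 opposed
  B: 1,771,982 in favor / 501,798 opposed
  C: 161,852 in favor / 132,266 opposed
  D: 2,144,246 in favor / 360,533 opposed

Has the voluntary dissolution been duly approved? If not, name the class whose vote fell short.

A: 3/4 of 629436 = 472077; 472,077 required, 472,145 in favor — approved.
B: 3/5 of 2951721 = 1771032.60, rounded up to 1771033; 1,771,033 required, 1,771,982 in favor — approved.
C: a majority of 323793 is 161897; 161,897 required, 161,852 in favor — not approved.
D: 2/3 of 3215880 = 2143920; 2,143,920 required, 2,144,246 in favor — approved.

Not approved — the C shares did not give the required vote.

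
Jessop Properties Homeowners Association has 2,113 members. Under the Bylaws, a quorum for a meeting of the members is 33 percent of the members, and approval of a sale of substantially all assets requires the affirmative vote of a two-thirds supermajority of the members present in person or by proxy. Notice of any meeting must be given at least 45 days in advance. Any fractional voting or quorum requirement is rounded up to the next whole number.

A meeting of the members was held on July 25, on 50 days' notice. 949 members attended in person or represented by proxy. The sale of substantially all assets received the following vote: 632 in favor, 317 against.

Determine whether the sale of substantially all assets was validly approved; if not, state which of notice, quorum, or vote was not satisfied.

Notice: 50 days given; 45 required. Satisfied.
Quorum: 33% of 2,113 = 697.29, rounded up to 698; 949 present. Satisfied.
Vote: requires two-thirds of those present (949); 2/3 of 949 = 632.67, rounded up to 633, so 633 needed; 632 in favor. Not satisfied.

Invalid — vote requirement not satisfied.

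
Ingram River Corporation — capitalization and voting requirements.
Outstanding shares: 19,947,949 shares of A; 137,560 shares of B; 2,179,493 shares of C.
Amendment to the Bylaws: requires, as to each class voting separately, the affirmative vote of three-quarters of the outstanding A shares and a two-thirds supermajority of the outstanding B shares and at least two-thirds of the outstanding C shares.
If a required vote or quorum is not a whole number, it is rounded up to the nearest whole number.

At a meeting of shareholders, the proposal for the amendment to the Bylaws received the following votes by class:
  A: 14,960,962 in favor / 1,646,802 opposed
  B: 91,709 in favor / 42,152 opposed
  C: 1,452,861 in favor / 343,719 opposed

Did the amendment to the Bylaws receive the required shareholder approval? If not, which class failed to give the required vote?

A: 3/4 of 19947949 = 14960961.75, rounded up to 14960962; 14,960,962 required, 14,960,962 in favor — approved.
B: 2/3 of 137560 = 91706.67, rounded up to 91707; 91,707 required, 91,709 in favor — approved.
C: 2/3 of 2179493 = 1452995.33, rounded up to 1452996; 1,452,996 required, 1,452,861 in favor — not approved.

Not approved — the C shares did not give the required vote.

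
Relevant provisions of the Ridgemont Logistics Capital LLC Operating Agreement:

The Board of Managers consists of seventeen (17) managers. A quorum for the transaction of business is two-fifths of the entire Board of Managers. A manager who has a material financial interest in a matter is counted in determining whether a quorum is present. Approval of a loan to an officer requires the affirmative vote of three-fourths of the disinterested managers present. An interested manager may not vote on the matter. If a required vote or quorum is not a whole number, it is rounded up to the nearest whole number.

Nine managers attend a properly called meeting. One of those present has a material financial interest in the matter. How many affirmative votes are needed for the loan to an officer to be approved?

6

The loan to an officer requires three-fourths of the disinterested managers present (9 − 1 = 8).
3/4 of 8 = 6.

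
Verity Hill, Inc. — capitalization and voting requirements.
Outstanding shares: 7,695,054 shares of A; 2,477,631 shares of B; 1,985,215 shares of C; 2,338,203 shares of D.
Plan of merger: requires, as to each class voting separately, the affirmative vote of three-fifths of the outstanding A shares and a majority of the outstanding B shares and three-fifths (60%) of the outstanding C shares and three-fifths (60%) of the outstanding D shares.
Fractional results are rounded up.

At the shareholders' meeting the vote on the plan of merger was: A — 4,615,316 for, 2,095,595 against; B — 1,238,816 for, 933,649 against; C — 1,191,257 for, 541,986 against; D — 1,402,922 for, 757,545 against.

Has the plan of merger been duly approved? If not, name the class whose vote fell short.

A: 3/5 of 7695054 = 4617032.40, rounded up to 4617033; 4,617,033 required, 4,615,316 in favor — not approved.
B: a majority of 2477631 is 1238816; 1,238,816 required, 1,238,816 in favor — approved.
C: 3/5 of 1985215 = 1191129; 1,191,129 required, 1,191,257 in favor — approved.
D: 3/5 of 2338203 = 1402921.80, rounded up to 1402922; 1,402,922 required, 1,402,922 in favor — approved.

Not approved — the A shares did not give the required vote.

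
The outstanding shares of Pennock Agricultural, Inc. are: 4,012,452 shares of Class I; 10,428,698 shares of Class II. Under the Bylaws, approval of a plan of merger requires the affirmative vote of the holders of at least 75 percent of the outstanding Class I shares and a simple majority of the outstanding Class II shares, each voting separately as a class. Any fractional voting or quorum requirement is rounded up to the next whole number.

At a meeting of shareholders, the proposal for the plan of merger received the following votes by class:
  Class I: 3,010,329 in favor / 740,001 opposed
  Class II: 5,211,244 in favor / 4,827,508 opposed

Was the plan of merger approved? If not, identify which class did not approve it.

Class I: 3/4 of 4012452 = 3009339; 3,009,339 required, 3,010,329 in favor — approved.
Class II: a majority of 10428698 is 5214350; 5,214,350 required, 5,211,244 in favor — not approved.

Not approved — the Class II shares did not give the required vote.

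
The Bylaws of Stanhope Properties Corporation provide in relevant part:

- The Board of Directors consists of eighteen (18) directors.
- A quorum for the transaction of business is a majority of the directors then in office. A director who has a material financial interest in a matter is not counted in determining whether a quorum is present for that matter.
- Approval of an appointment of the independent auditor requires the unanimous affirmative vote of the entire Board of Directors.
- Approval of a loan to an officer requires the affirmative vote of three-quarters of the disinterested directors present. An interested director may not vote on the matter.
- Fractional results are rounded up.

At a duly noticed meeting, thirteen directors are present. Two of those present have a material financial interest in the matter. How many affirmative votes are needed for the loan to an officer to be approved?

9

The loan to an officer requires three-fourths of the disinterested directors present (13 − 2 = 11).
3/4 of 11 = 8.25, rounded up to 9.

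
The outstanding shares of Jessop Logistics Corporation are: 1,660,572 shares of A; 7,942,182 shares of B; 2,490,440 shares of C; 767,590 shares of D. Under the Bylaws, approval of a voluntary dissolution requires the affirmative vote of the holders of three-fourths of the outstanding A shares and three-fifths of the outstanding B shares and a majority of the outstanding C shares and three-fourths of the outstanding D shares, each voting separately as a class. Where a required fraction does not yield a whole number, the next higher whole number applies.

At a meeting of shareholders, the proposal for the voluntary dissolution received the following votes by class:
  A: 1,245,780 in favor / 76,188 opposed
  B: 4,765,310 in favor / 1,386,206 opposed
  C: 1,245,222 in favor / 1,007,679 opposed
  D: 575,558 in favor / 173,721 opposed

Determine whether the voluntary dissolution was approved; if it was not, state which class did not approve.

Not approved — the D shares did not give the required vote.

A: 3/4 of 1660572 = 1245429; 1,245,429 required, 1,245,780 in favor — approved.
B: 3/5 of 7942182 = 4765309.20, rounded up to 4765310; 4,765,310 required, 4,765,310 in favor — approved.
C: a majority of 2490440 is 1245221; 1,245,221 required, 1,245,222 in favor — approved.
D: 3/4 of 767590 = 575692.50, rounded up to 575693; 575,693 required, 575,558 in favor — not approved.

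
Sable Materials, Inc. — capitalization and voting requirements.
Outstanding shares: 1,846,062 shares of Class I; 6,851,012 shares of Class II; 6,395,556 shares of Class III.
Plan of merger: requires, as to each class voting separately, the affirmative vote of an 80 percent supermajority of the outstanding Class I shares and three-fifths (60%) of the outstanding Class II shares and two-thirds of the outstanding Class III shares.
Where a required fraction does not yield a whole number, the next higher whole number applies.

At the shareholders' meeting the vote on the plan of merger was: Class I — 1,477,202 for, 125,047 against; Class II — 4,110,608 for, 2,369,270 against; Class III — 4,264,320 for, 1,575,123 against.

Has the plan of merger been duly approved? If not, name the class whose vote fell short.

Class I: 4/5 of 1846062 = 1476849.60, rounded up to 1476850; 1,476,850 required, 1,477,202 in favor — approved.
Class II: 3/5 of 6851012 = 4110607.20, rounded up to 4110608; 4,110,608 required, 4,110,608 in favor — approved.
Class III: 2/3 of 6395556 = 4263704; 4,263,704 required, 4,264,320 in favor — approved.

Approved — every class gave the required vote.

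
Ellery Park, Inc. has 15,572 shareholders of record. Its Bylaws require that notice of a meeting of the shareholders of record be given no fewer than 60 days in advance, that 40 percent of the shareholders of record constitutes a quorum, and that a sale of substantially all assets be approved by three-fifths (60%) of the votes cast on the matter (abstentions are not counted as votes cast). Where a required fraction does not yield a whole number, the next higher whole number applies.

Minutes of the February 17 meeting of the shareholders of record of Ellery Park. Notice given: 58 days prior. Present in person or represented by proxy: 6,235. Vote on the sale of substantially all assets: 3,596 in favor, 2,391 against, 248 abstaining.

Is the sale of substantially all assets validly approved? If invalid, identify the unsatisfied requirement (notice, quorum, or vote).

Notice: 58 days given; 60 required. Not satisfied.
Quorum: 40% of 15,572 = 6,228.80, rounded up to 6,229; 6,235 present. Satisfied.
Vote: requires three-fifths of the votes cast (6,235 − 248 abstaining = 5,987); 3/5 of 5987 = 3592.20, rounded up to 3593, so 3,593 needed; 3,596 in favor. Satisfied.

Invalid — notice requirement not satisfied.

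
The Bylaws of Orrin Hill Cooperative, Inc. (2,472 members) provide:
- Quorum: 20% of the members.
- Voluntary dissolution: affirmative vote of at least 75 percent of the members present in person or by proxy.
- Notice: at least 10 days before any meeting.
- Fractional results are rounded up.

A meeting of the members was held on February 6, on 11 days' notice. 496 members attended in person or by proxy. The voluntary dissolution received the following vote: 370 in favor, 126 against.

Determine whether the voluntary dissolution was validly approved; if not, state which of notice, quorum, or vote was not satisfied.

Notice: 11 days given; 10 required. Satisfied.
Quorum: 20% of 2,472 = 494.40, rounded up to 495; 496 present. Satisfied.
Vote: requires three-fourths of those present (496); 3/4 of 496 = 372, so 372 needed; 370 in favor. Not satisfied.

Invalid — vote requirement not satisfied.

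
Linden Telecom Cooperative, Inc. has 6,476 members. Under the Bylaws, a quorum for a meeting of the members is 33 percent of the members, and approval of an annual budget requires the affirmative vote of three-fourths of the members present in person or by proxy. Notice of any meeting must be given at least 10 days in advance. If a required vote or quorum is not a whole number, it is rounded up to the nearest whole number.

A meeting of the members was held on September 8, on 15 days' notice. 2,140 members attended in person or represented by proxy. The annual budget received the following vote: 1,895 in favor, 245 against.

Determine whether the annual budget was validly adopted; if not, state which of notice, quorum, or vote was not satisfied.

Valid — all requirements satisfied.

Notice: 15 days given; 10 required. Satisfied.
Quorum: 33% of 6,476 = 2,137.08, rounded up to 2,138; 2,140 present. Satisfied.
Vote: requires three-fourths of those present (2,140); 3/4 of 2140 = 1605, so 1,605 needed; 1,895 in favor. Satisfied.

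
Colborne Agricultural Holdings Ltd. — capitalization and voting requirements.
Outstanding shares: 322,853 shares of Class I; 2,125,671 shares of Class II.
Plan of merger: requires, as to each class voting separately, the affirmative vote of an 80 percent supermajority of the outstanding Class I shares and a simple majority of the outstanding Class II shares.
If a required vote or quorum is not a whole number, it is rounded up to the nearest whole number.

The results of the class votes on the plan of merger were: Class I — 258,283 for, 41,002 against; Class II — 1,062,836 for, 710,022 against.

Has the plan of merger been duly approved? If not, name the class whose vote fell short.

Approved — every class gave the required vote.

Class I: 4/5 of 322853 = 258282.40, rounded up to 258283; 258,283 required, 258,283 in favor — approved.
Class II: a majority of 2125671 is 1062836; 1,062,836 required, 1,062,836 in favor — approved.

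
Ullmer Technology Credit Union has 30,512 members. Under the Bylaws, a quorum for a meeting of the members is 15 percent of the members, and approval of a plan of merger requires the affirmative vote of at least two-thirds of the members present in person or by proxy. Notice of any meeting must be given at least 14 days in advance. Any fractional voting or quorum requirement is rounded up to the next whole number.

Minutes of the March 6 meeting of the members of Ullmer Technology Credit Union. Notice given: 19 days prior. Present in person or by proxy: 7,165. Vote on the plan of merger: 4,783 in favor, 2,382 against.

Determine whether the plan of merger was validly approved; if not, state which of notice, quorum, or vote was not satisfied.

Valid — all requirements satisfied.

Notice: 19 days given; 14 required. Satisfied.
Quorum: 15% of 30,512 = 4,576.80, rounded up to 4,577; 7,165 present. Satisfied.
Vote: requires two-thirds of those present (7,165); 2/3 of 7165 = 4776.67, rounded up to 4777, so 4,777 needed; 4,783 in favor. Satisfied.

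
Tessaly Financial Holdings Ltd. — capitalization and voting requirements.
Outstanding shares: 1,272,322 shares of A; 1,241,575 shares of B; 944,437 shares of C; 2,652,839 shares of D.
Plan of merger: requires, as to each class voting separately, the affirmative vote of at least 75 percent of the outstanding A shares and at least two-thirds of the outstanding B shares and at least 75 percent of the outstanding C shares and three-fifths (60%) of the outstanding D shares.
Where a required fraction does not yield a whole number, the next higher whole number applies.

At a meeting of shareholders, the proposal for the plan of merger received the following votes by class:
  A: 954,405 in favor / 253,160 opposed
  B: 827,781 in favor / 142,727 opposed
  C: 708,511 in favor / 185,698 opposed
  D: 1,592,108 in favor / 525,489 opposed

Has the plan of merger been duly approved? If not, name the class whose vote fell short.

A: 3/4 of 1272322 = 954241.50, rounded up to 954242; 954,242 required, 954,405 in favor — approved.
B: 2/3 of 1241575 = 827716.67, rounded up to 827717; 827,717 required, 827,781 in favor — approved.
C: 3/4 of 944437 = 708327.75, rounded up to 708328; 708,328 required, 708,511 in favor — approved.
D: 3/5 of 2652839 = 1591703.40, rounded up to 1591704; 1,591,704 required, 1,592,108 in favor — approved.

Approved — every class gave the required vote.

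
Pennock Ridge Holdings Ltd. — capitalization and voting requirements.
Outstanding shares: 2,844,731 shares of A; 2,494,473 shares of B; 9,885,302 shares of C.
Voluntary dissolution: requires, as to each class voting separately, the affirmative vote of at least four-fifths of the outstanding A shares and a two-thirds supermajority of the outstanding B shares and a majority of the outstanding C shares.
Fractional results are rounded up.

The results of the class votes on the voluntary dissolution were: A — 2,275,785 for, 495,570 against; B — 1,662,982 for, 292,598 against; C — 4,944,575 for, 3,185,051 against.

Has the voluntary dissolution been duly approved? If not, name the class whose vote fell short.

Approved — every class gave the required vote.

A: 4/5 of 2844731 = 2275784.80, rounded up to 2275785; 2,275,785 required, 2,275,785 in favor — approved.
B: 2/3 of 2494473 = 1662982; 1,662,982 required, 1,662,982 in favor — approved.
C: a majority of 9885302 is 4942652; 4,942,652 required, 4,944,575 in favor — approved.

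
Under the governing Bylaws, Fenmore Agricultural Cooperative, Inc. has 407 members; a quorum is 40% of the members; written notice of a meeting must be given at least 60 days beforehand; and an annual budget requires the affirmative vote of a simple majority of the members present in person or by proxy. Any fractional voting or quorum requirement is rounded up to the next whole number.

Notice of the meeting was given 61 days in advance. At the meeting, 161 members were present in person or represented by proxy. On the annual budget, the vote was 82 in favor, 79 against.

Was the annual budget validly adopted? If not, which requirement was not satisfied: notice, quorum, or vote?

Invalid — quorum requirement not satisfied.

Notice: 61 days given; 60 required. Satisfied.
Quorum: 40% of 407 = 162.80, rounded up to 163; 161 present. Not satisfied.
Vote: requires a majority of those present (161); a majority of 161 is 81, so 81 needed; 82 in favor. Satisfied.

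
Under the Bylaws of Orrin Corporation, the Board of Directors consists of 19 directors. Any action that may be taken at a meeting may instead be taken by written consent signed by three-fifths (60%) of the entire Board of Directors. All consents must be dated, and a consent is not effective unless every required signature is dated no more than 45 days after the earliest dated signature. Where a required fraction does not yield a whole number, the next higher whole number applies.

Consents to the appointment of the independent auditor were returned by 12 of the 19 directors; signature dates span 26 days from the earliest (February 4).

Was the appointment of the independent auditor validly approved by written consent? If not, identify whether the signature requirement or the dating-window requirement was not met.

Effective — both the signature and dating-window requirements are satisfied.

Signatures required: three-fifths (60%) of 19 — 3/5 of 19 = 11.40, rounded up to 12, so 12 needed; 12 signed. Sufficient.
Dating window: the latest signature is 26 days after the earliest; the limit is 45 days. Within the window.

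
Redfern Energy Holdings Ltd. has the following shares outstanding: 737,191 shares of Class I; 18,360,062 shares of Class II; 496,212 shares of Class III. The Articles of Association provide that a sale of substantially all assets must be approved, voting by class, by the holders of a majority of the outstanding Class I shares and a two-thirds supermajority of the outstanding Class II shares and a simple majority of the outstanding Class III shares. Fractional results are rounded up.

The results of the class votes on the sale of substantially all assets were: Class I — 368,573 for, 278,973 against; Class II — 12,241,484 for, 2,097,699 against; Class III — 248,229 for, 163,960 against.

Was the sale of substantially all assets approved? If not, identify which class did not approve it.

Not approved — the Class I shares did not give the required vote.

Class I: a majority of 737191 is 368596; 368,596 required, 368,573 in favor — not approved.
Class II: 2/3 of 18360062 = 12240041.33, rounded up to 12240042; 12,240,042 required, 12,241,484 in favor — approved.
Class III: a majority of 496212 is 248107; 248,107 required, 248,229 in favor — approved.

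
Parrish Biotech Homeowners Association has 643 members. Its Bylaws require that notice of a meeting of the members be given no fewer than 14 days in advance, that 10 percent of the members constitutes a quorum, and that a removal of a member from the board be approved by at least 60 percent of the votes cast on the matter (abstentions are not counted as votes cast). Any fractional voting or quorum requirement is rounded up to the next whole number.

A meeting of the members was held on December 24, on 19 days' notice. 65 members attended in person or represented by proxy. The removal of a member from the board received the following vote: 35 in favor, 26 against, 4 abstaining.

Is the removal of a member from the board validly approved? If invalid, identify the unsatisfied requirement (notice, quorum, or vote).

Notice: 19 days given; 14 required. Satisfied.
Quorum: 10% of 643 = 64.30, rounded up to 65; 65 present. Satisfied.
Vote: requires three-fifths of the votes cast (65 − 4 abstaining = 61); 3/5 of 61 = 36.60, rounded up to 37, so 37 needed; 35 in favor. Not satisfied.

Invalid — vote requirement not satisfied.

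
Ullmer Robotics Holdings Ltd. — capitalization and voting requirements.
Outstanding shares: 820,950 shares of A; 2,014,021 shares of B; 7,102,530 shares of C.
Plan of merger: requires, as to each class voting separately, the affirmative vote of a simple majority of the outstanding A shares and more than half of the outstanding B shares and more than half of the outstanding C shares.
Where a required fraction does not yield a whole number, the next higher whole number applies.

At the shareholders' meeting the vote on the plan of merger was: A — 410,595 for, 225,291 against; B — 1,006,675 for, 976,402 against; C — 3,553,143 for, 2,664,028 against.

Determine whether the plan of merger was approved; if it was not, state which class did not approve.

Not approved — the B shares did not give the required vote.

A: a majority of 820950 is 410476; 410,476 required, 410,595 in favor — approved.
B: a majority of 2014021 is 1007011; 1,007,011 required, 1,006,675 in favor — not approved.
C: a majority of 7102530 is 3551266; 3,551,266 required, 3,553,143 in favor — approved.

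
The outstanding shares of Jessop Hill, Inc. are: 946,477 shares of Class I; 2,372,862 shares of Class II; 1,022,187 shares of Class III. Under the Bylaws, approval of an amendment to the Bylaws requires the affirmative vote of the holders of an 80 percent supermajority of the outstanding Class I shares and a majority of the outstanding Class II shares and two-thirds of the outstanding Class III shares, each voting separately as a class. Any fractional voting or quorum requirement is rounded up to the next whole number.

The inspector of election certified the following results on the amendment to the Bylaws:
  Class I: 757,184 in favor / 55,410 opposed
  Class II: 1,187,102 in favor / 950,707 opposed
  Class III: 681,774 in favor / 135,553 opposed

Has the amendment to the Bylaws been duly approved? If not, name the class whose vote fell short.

Approved — every class gave the required vote.

Class I: 4/5 of 946477 = 757181.60, rounded up to 757182; 757,182 required, 757,184 in favor — approved.
Class II: a majority of 2372862 is 1186432; 1,186,432 required, 1,187,102 in favor — approved.
Class III: 2/3 of 1022187 = 681458; 681,458 required, 681,774 in favor — approved.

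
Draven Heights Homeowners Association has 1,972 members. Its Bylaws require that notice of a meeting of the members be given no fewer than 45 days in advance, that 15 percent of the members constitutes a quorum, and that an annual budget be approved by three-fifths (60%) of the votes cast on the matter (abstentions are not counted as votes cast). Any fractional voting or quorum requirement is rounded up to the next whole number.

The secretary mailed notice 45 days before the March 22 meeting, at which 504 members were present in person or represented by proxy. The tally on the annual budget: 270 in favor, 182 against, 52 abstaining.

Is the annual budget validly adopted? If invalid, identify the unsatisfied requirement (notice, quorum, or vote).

Notice: 45 days given; 45 required. Satisfied.
Quorum: 15% of 1,972 = 295.80, rounded up to 296; 504 present. Satisfied.
Vote: requires three-fifths of the votes cast (504 − 52 abstaining = 452); 3/5 of 452 = 271.20, rounded up to 272, so 272 needed; 270 in favor. Not satisfied.

Invalid — vote requirement not satisfied.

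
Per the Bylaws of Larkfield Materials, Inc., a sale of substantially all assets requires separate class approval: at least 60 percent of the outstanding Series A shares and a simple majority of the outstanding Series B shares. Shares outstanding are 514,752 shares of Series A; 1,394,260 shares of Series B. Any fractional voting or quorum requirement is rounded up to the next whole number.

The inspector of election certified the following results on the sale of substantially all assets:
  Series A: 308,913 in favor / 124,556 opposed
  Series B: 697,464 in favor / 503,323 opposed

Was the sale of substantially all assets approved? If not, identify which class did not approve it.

Approved — every class gave the required vote.

Series A: 3/5 of 514752 = 308851.20, rounded up to 308852; 308,852 required, 308,913 in favor — approved.
Series B: a majority of 1394260 is 697131; 697,131 required, 697,464 in favor — approved.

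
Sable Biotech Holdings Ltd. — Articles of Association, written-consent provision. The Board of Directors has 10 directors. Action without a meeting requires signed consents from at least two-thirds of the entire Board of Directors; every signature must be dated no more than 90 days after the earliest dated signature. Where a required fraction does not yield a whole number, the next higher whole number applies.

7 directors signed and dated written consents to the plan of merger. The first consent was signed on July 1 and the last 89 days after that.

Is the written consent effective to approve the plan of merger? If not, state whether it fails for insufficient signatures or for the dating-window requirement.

Effective — both the signature and dating-window requirements are satisfied.

Signatures required: at least two-thirds of 10 — 2/3 of 10 = 6.67, rounded up to 7, so 7 needed; 7 signed. Sufficient.
Dating window: the latest signature is 89 days after the earliest; the limit is 90 days. Within the window.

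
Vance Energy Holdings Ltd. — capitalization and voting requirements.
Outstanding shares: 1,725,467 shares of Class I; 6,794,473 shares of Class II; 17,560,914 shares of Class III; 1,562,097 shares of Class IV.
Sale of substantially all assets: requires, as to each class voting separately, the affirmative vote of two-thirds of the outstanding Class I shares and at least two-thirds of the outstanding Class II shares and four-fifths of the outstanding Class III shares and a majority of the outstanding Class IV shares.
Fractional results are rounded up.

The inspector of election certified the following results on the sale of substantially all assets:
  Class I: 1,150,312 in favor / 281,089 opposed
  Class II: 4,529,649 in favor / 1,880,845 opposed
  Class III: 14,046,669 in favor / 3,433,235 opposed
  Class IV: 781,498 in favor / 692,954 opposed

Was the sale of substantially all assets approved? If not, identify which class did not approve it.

Class I: 2/3 of 1725467 = 1150311.33, rounded up to 1150312; 1,150,312 required, 1,150,312 in favor — approved.
Class II: 2/3 of 6794473 = 4529648.67, rounded up to 4529649; 4,529,649 required, 4,529,649 in favor — approved.
Class III: 4/5 of 17560914 = 14048731.20, rounded up to 14048732; 14,048,732 required, 14,046,669 in favor — not approved.
Class IV: a majority of 1562097 is 781049; 781,049 required, 781,498 in favor — approved.

Not approved — the Class III shares did not give the required vote.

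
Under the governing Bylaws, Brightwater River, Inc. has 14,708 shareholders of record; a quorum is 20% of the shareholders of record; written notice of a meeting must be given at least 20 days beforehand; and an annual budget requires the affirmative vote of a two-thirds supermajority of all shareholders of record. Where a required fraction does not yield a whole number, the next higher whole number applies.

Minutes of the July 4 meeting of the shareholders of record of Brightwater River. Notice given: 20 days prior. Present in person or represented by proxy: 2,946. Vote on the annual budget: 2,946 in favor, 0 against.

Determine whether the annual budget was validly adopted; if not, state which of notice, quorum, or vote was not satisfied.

Invalid — vote requirement not satisfied.

Notice: 20 days given; 20 required. Satisfied.
Quorum: 20% of 14,708 = 2,941.60, rounded up to 2,942; 2,946 present. Satisfied.
Vote: requires two-thirds of all shareholders of record (14,708); 2/3 of 14708 = 9805.33, rounded up to 9806, so 9,806 needed; 2,946 in favor. Not satisfied.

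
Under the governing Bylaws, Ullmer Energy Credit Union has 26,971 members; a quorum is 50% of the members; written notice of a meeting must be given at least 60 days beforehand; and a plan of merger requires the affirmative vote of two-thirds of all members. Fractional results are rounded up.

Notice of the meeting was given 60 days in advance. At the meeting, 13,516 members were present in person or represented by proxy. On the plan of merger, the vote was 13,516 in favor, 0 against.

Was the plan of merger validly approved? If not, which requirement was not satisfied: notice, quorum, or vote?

Notice: 60 days given; 60 required. Satisfied.
Quorum: 50% of 26,971 = 13,485.50, rounded up to 13,486; 13,516 present. Satisfied.
Vote: requires two-thirds of all members (26,971); 2/3 of 26971 = 17980.67, rounded up to 17981, so 17,981 needed; 13,516 in favor. Not satisfied.

Invalid — vote requirement not satisfied.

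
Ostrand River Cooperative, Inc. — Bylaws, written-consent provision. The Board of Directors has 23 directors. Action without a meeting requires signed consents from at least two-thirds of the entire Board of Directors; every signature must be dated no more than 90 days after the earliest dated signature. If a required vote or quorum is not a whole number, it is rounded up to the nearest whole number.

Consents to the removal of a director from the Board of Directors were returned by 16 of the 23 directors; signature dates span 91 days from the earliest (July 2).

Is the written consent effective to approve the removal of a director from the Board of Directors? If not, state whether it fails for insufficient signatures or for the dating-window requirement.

Signatures required: at least two-thirds of 23 — 2/3 of 23 = 15.33, rounded up to 16, so 16 needed; 16 signed. Sufficient.
Dating window: the latest signature is 91 days after the earliest; the limit is 90 days. Outside the window.

Not effective — dating-window requirement not satisfied.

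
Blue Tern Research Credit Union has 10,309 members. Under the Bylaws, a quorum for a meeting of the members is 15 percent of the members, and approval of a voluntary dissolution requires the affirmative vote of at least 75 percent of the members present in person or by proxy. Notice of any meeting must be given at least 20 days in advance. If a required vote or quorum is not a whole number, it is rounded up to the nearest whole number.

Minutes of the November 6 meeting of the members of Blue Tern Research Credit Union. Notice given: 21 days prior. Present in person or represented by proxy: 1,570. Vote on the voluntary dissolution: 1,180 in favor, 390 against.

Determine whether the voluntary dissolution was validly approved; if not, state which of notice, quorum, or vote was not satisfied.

Notice: 21 days given; 20 required. Satisfied.
Quorum: 15% of 10,309 = 1,546.35, rounded up to 1,547; 1,570 present. Satisfied.
Vote: requires three-fourths of those present (1,570); 3/4 of 1570 = 1177.50, rounded up to 1178, so 1,178 needed; 1,180 in favor. Satisfied.

Valid — all requirements satisfied.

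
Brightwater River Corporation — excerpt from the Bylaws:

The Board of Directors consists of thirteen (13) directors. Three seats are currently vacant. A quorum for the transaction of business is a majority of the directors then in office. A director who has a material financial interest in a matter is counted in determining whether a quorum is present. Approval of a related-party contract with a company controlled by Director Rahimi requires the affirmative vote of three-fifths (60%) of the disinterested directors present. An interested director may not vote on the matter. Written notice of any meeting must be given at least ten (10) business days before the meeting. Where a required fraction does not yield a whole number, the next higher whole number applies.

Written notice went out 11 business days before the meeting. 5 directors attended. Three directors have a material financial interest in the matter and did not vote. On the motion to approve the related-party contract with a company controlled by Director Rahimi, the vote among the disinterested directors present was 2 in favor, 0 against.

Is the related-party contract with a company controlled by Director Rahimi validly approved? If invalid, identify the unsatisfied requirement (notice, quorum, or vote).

Invalid — quorum requirement not satisfied.

Notice: 11 business days given; 10 required (11 ≥ 10). Satisfied.
Quorum: 5 present (interested directors count toward quorum); quorum is 6. Not satisfied.
Vote: the related-party contract with a company controlled by Director Rahimi requires three-fifths of the disinterested directors present (5 − 3 = 2). 3/5 of 2 = 1.20, rounded up to 2, so 2 affirmative votes are needed; 2 voted in favor. Satisfied. (Moot — without a quorum no business can be validly transacted.)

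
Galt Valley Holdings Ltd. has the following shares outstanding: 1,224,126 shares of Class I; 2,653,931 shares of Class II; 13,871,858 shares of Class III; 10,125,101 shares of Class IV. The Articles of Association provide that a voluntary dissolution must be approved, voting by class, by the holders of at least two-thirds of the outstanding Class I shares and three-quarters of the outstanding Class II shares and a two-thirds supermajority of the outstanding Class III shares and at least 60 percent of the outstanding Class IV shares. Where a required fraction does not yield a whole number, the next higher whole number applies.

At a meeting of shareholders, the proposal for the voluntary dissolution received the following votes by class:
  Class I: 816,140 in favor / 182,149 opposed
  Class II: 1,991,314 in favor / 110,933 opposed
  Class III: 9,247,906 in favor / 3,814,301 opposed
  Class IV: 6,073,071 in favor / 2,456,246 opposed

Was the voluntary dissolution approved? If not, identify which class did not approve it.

Class I: 2/3 of 1224126 = 816084; 816,084 required, 816,140 in favor — approved.
Class II: 3/4 of 2653931 = 1990448.25, rounded up to 1990449; 1,990,449 required, 1,991,314 in favor — approved.
Class III: 2/3 of 13871858 = 9247905.33, rounded up to 9247906; 9,247,906 required, 9,247,906 in favor — approved.
Class IV: 3/5 of 10125101 = 6075060.60, rounded up to 6075061; 6,075,061 required, 6,073,071 in favor — not approved.

Not approved — the Class IV shares did not give the required vote.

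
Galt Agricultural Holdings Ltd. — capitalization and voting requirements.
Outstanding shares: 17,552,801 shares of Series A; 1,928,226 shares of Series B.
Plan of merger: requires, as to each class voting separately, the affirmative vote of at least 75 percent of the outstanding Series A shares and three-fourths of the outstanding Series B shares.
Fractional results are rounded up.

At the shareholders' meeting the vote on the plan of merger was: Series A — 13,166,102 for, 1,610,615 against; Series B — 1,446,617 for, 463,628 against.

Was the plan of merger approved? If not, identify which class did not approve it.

Approved — every class gave the required vote.

Series A: 3/4 of 17552801 = 13164600.75, rounded up to 13164601; 13,164,601 required, 13,166,102 in favor — approved.
Series B: 3/4 of 1928226 = 1446169.50, rounded up to 1446170; 1,446,170 required, 1,446,617 in favor — approved.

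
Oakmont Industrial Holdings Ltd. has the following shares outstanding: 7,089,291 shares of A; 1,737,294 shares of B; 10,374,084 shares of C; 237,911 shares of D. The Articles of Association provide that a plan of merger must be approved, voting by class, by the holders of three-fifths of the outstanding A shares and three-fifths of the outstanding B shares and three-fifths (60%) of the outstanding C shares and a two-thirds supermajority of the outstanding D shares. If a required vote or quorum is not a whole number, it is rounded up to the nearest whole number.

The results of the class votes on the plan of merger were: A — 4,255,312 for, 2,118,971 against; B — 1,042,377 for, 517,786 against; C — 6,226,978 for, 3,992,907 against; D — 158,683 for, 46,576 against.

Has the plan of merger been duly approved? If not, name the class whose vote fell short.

A: 3/5 of 7089291 = 4253574.60, rounded up to 4253575; 4,253,575 required, 4,255,312 in favor — approved.
B: 3/5 of 1737294 = 1042376.40, rounded up to 1042377; 1,042,377 required, 1,042,377 in favor — approved.
C: 3/5 of 10374084 = 6224450.40, rounded up to 6224451; 6,224,451 required, 6,226,978 in favor — approved.
D: 2/3 of 237911 = 158607.33, rounded up to 158608; 158,608 required, 158,683 in favor — approved.

Approved — every class gave the required vote.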